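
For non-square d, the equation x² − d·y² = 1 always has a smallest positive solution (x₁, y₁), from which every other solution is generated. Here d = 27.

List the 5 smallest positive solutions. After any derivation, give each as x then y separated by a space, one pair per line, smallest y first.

√27 → a₀=5, period (5,10); ℓ=2 even so k=1
k=0  a_k=5  p_k/q_k = 5/1
k=1  a_k=5  p_k/q_k = 26/5
fundamental: x₁=26, y₁=5  (since 676 − 27·25 = 1)
(x_2, y_2) = (26·26 + 27·5·5, 26·5 + 5·26) = (1351, 260)
(x_3, y_3) = (26·1351 + 27·5·260, 26·260 + 5·1351) = (70226, 13515)
(x_4, y_4) = (26·70226 + 27·5·13515, 26·13515 + 5·70226) = (3650401, 702520)
(x_5, y_5) = (26·3650401 + 27·5·702520, 26·702520 + 5·3650401) = (189750626, 36517525)

26 5
1351 260
70226 13515
3650401 702520
189750626 36517525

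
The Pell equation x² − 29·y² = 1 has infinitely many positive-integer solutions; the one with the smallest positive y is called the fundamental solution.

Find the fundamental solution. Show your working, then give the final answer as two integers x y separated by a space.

9801 1820

[5; 2,1,1,2,10] for √29; ℓ=5 ⇒ convergent index 9
i=0: a=5 ⇒ p=5, q=1
i=1: a=2 ⇒ p=11, q=2
…
i=5: a=10 ⇒ p=727, q=135
i=6: a=2 ⇒ p=1524, q=283
…
i=8: a=1 ⇒ p=3775, q=701
i=9: a=2 ⇒ p=9801, q=1820
→ (9801, 1820).  Check: 9801²=96059601, 29·1820²=96059600, difference 1.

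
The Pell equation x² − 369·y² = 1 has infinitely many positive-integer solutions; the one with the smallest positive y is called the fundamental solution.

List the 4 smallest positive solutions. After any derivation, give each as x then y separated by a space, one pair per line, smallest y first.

8396801 437120
141012534067201 7340819306240
2368108374136006451201 123278797782910239360
39769069528107045198367948801 2070295065004669620717268480

[19; 4,1,3,2,7,4,7,2,3,1,4,38] for √369; ℓ=12 ⇒ convergent index 11
step 0: (19, 1)  from 19·(1,0) + (0,1)
step 1: (77, 4)  from 4·(19,1) + (1,0)
…
step 4: (826, 43)  from 2·(365,19) + (96,5)
…
step 6: (25414, 1323)  from 4·(6147,320) + (826,43)
step 7: (184045, 9581)  from 7·(25414,1323) + (6147,320)
…
step 9: (1364557, 71036)  from 3·(393504,20485) + (184045,9581)
step 10: (1758061, 91521)  from 1·(1364557,71036) + (393504,20485)
step 11: (8396801, 437120)  from 4·(1758061,91521) + (1364557,71036)
(x₁, y₁) = (8396801, 437120);  8396801² − 369·437120² = 1 ✓
k=2:  x_2 = 8396801·8396801+369·437120·437120 = 141012534067201,  y_2 = 8396801·437120+437120·8396801 = 7340819306240
k=3:  x_3 = 8396801·141012534067201+369·437120·7340819306240 = 2368108374136006451201,  y_3 = 8396801·7340819306240+437120·141012534067201 = 123278797782910239360
k=4:  x_4 = 8396801·2368108374136006451201+369·437120·123278797782910239360 = 39769069528107045198367948801,  y_4 = 8396801·123278797782910239360+437120·2368108374136006451201 = 2070295065004669620717268480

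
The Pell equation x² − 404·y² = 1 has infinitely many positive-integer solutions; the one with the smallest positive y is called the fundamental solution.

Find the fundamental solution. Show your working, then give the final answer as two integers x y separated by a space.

d=404: √d = [20; 10,40] (ℓ=2, even), read p_1/q_1
k=0  a_k=20  p_k/q_k = 20/1
k=1  a_k=10  p_k/q_k = 201/10
fundamental: x₁=201, y₁=10  (since 40401 − 404·100 = 1)

201 10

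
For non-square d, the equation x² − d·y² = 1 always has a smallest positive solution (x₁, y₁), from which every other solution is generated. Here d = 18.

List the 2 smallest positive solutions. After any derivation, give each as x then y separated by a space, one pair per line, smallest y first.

d=18: √d = [4; 4,8] (ℓ=2, even), read p_1/q_1
a_0=4:  p_0=4·1+0=4,  q_0=4·0+1=1
a_1=4:  p_1=4·4+1=17,  q_1=4·1+0=4
fundamental: x₁=17, y₁=4  (since 289 − 18·16 = 1)
(17+4√18)^2 = 577 + 136√18

17 4
577 136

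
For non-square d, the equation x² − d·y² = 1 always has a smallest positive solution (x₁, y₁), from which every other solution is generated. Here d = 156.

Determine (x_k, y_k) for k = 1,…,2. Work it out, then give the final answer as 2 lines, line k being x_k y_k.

√156 = [12; 2,24, …], period ℓ=2 (even) → k=1
i=0: a=12 ⇒ p=12, q=1
i=1: a=2 ⇒ p=25, q=2
fundamental: x₁=25, y₁=2  (since 625 − 156·4 = 1)
n=2: (25,2)∘(25,2) = (25·25+156·2·2, 25·2+2·25) = (1249,100)

25 2
1249 100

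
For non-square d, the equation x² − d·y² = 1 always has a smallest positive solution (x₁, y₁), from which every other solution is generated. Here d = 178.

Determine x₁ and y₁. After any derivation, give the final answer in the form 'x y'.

[13; 2,1,12,1,2,26] for √178; ℓ=6 ⇒ convergent index 5
a_0=13:  p_0=13·1+0=13,  q_0=13·0+1=1
a_1=2:  p_1=2·13+1=27,  q_1=2·1+0=2
…
a_4=1:  p_4=1·507+40=547,  q_4=1·38+3=41
a_5=2:  p_5=2·547+507=1601,  q_5=2·41+38=120
→ (1601, 120).  Check: 1601²=2563201, 178·120²=2563200, difference 1.

1601 120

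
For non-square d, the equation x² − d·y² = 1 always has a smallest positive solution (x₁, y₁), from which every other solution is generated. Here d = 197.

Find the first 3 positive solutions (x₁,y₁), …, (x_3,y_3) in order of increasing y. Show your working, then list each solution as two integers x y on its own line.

393 28
308897 22008
242792649 17298260

d=197: √d = [14; 28] (ℓ=1, odd), read p_1/q_1
k=0  a_k=14  p_k/q_k = 14/1
k=1  a_k=28  p_k/q_k = 393/28
→ (393, 28).  Check: 393²=154449, 197·28²=154448, difference 1.
(x_2, y_2) = (393·393 + 197·28·28, 393·28 + 28·393) = (308897, 22008)
(x_3, y_3) = (393·308897 + 197·28·22008, 393·22008 + 28·308897) = (242792649, 17298260)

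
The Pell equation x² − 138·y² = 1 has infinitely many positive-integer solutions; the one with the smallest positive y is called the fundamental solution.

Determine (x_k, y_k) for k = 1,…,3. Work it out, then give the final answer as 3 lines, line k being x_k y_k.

d=138: √d = [11; 1,2,1,22] (ℓ=4, even), read p_3/q_3
a_0=11:  p_0=11·1+0=11,  q_0=11·0+1=1
…
a_2=2:  p_2=2·12+11=35,  q_2=2·1+1=3
a_3=1:  p_3=1·35+12=47,  q_3=1·3+1=4
→ (47, 4).  Check: 47²=2209, 138·4²=2208, difference 1.
(47+4√138)^2 = 4417 + 376√138
(47+4√138)^3 = 415151 + 35340√138

47 4
4417 376
415151 35340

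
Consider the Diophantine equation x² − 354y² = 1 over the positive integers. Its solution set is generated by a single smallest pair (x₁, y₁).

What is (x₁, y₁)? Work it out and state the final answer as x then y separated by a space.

√354 = [18; 1,4,2,2,18,2,2,4,1,36, …], period ℓ=10 (even) → k=9
a_0=18:  p_0=18·1+0=18,  q_0=18·0+1=1
a_1=1:  p_1=1·18+1=19,  q_1=1·1+0=1
a_2=4:  p_2=4·19+18=94,  q_2=4·1+1=5
a_3=2:  p_3=2·94+19=207,  q_3=2·5+1=11
a_4=2:  p_4=2·207+94=508,  q_4=2·11+5=27
a_5=18:  p_5=18·508+207=9351,  q_5=18·27+11=497
a_6=2:  p_6=2·9351+508=19210,  q_6=2·497+27=1021
…
a_8=4:  p_8=4·47771+19210=210294,  q_8=4·2539+1021=11177
a_9=1:  p_9=1·210294+47771=258065,  q_9=1·11177+2539=13716
→ (258065, 13716).  Check: 258065²=66597544225, 354·13716²=66597544224, difference 1.

258065 13716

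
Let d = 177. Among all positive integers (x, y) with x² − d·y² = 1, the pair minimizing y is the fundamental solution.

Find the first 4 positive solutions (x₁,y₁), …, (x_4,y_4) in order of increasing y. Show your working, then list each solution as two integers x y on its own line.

√177 → a₀=13, period (3,3,2,8,2,3,3,26); ℓ=8 even so k=7
k=0  a_k=13  p_k/q_k = 13/1
k=1  a_k=3  p_k/q_k = 40/3
k=2  a_k=3  p_k/q_k = 133/10
k=3  a_k=2  p_k/q_k = 306/23
k=4  a_k=8  p_k/q_k = 2581/194
…
k=6  a_k=3  p_k/q_k = 18985/1427
k=7  a_k=3  p_k/q_k = 62423/4692
fundamental: x₁=62423, y₁=4692  (since 3896630929 − 177·22014864 = 1)
k=2:  x_2 = 62423·62423+177·4692·4692 = 7793261857,  y_2 = 62423·4692+4692·62423 = 585777432
k=3:  x_3 = 62423·7793261857+177·4692·585777432 = 972957569736599,  y_3 = 62423·585777432+4692·7793261857 = 73131969270780
k=4:  x_4 = 62423·972957569736599+177·4692·73131969270780 = 121469860743542176897,  y_4 = 62423·73131969270780+4692·972957569736599 = 9130233834994022448

62423 4692
7793261857 585777432
972957569736599 73131969270780
121469860743542176897 9130233834994022448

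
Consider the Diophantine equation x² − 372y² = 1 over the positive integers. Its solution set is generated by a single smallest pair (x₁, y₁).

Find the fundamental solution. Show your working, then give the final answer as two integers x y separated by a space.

√372 = [19; 3,2,12,2,3,38, …], period ℓ=6 (even) → k=5
a_0=19:  p_0=19·1+0=19,  q_0=19·0+1=1
…
a_4=2:  p_4=2·1678+135=3491,  q_4=2·87+7=181
a_5=3:  p_5=3·3491+1678=12151,  q_5=3·181+87=630
(x₁, y₁) = (12151, 630);  12151² − 372·630² = 1 ✓

12151 630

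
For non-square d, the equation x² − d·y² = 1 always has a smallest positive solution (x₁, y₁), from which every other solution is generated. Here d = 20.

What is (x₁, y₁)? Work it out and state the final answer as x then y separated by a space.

9 2

[4; 2,8] for √20; ℓ=2 ⇒ convergent index 1
k=0  a_k=4  p_k/q_k = 4/1
k=1  a_k=2  p_k/q_k = 9/2
→ (9, 2).  Check: 9²=81, 20·2²=80, difference 1.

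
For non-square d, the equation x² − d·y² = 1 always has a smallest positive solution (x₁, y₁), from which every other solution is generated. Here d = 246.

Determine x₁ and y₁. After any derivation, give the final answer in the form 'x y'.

[15; 1,2,5,1,14,1,5,2,1,30] for √246; ℓ=10 ⇒ convergent index 9
a_0=15:  p_0=15·1+0=15,  q_0=15·0+1=1
…
a_3=5:  p_3=5·47+16=251,  q_3=5·3+1=16
…
a_8=2:  p_8=2·28028+4721=60777,  q_8=2·1787+301=3875
a_9=1:  p_9=1·60777+28028=88805,  q_9=1·3875+1787=5662
fundamental: x₁=88805, y₁=5662  (since 7886328025 − 246·32058244 = 1)

88805 5662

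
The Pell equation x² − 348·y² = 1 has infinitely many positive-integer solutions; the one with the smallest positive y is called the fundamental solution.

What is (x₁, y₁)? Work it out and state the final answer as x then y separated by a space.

√348 → a₀=18, period (1,1,1,8,1,1,1,36); ℓ=8 even so k=7
i=0: a=18 ⇒ p=18, q=1
i=1: a=1 ⇒ p=19, q=1
i=2: a=1 ⇒ p=37, q=2
…
i=4: a=8 ⇒ p=485, q=26
i=5: a=1 ⇒ p=541, q=29
i=6: a=1 ⇒ p=1026, q=55
i=7: a=1 ⇒ p=1567, q=84
(x₁, y₁) = (1567, 84);  1567² − 348·84² = 1 ✓

1567 84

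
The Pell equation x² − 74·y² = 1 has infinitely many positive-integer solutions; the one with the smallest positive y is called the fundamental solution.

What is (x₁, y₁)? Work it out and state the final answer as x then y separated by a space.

3699 430

√74 → a₀=8, period (1,1,1,1,16); ℓ=5 odd so k=9
a_0=8:  p_0=8·1+0=8,  q_0=8·0+1=1
…
a_3=1:  p_3=1·17+9=26,  q_3=1·2+1=3
a_4=1:  p_4=1·26+17=43,  q_4=1·3+2=5
a_5=16:  p_5=16·43+26=714,  q_5=16·5+3=83
…
a_8=1:  p_8=1·1471+757=2228,  q_8=1·171+88=259
a_9=1:  p_9=1·2228+1471=3699,  q_9=1·259+171=430
fundamental: x₁=3699, y₁=430  (since 13682601 − 74·184900 = 1)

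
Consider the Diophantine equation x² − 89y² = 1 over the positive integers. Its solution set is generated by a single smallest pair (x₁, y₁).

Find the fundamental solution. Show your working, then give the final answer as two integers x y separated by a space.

√89 → a₀=9, period (2,3,3,2,18); ℓ=5 odd so k=9
a_0=9:  p_0=9·1+0=9,  q_0=9·0+1=1
…
a_8=3:  p_8=3·66019+18934=216991,  q_8=3·6998+2007=23001
a_9=2:  p_9=2·216991+66019=500001,  q_9=2·23001+6998=53000
(x₁, y₁) = (500001, 53000);  500001² − 89·53000² = 1 ✓

500001 53000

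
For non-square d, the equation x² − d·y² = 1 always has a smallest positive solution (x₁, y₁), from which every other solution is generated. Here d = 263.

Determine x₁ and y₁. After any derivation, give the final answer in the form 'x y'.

√263 = [16; 4,1,1,1,1,15,1,1,1,1,4,32, …], period ℓ=12 (even) → k=11
step 0: (16, 1)  from 16·(1,0) + (0,1)
…
step 3: (146, 9)  from 1·(81,5) + (65,4)
step 4: (227, 14)  from 1·(146,9) + (81,5)
step 5: (373, 23)  from 1·(227,14) + (146,9)
step 6: (5822, 359)  from 15·(373,23) + (227,14)
step 7: (6195, 382)  from 1·(5822,359) + (373,23)
step 8: (12017, 741)  from 1·(6195,382) + (5822,359)
step 9: (18212, 1123)  from 1·(12017,741) + (6195,382)
step 10: (30229, 1864)  from 1·(18212,1123) + (12017,741)
step 11: (139128, 8579)  from 4·(30229,1864) + (18212,1123)
(x₁, y₁) = (139128, 8579);  139128² − 263·8579² = 1 ✓

139128 8579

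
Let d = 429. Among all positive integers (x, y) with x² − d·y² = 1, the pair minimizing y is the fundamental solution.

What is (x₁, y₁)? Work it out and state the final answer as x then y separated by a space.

1524095 73584

d=429: √d = [20; 1,2,2,9,1,12,1,9,2,2,1,40] (ℓ=12, even), read p_11/q_11
k=0  a_k=20  p_k/q_k = 20/1
k=1  a_k=1  p_k/q_k = 21/1
…
k=5  a_k=1  p_k/q_k = 1512/73
k=6  a_k=12  p_k/q_k = 19511/942
…
k=10  a_k=2  p_k/q_k = 1085636/52415
k=11  a_k=1  p_k/q_k = 1524095/73584
fundamental: x₁=1524095, y₁=73584  (since 2322865569025 − 429·5414605056 = 1)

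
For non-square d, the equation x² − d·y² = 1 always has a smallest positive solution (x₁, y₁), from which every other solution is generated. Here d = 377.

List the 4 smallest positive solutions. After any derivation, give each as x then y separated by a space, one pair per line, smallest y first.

233 12
108577 5592
50596649 2605860
23577929857 1214325168

d=377: √d = [19; 2,2,2,38] (ℓ=4, even), read p_3/q_3
a_0=19:  p_0=19·1+0=19,  q_0=19·0+1=1
…
a_2=2:  p_2=2·39+19=97,  q_2=2·2+1=5
a_3=2:  p_3=2·97+39=233,  q_3=2·5+2=12
(x₁, y₁) = (233, 12);  233² − 377·12² = 1 ✓
n=2: (233,12)∘(233,12) = (233·233+377·12·12, 233·12+12·233) = (108577,5592)
n=3: (108577,5592)∘(233,12) = (233·108577+377·12·5592, 233·5592+12·108577) = (50596649,2605860)
n=4: (50596649,2605860)∘(233,12) = (233·50596649+377·12·2605860, 233·2605860+12·50596649) = (23577929857,1214325168)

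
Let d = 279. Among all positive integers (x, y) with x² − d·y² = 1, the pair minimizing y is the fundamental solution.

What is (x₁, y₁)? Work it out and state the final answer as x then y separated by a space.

√279 = [16; 1,2,2,1,2,2,1,32, …], period ℓ=8 (even) → k=7
step 0: (16, 1)  from 16·(1,0) + (0,1)
…
step 3: (117, 7)  from 2·(50,3) + (17,1)
…
step 6: (1069, 64)  from 2·(451,27) + (167,10)
step 7: (1520, 91)  from 1·(1069,64) + (451,27)
→ (1520, 91).  Check: 1520²=2310400, 279·91²=2310399, difference 1.

1520 91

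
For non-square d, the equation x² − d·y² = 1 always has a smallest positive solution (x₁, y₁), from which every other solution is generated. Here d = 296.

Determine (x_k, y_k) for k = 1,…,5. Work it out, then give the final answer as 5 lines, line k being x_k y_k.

3699 215
27365201 1590570
202447753299 11767036645
1497708451540801 87052535509140
11080046922051092499 644014645929581075

√296 → a₀=17, period (4,1,7,1,4,34); ℓ=6 even so k=5
a_0=17:  p_0=17·1+0=17,  q_0=17·0+1=1
a_1=4:  p_1=4·17+1=69,  q_1=4·1+0=4
a_2=1:  p_2=1·69+17=86,  q_2=1·4+1=5
a_3=7:  p_3=7·86+69=671,  q_3=7·5+4=39
a_4=1:  p_4=1·671+86=757,  q_4=1·39+5=44
a_5=4:  p_5=4·757+671=3699,  q_5=4·44+39=215
fundamental: x₁=3699, y₁=215  (since 13682601 − 296·46225 = 1)
n=2: (3699,215)∘(3699,215) = (3699·3699+296·215·215, 3699·215+215·3699) = (27365201,1590570)
n=3: (27365201,1590570)∘(3699,215) = (3699·27365201+296·215·1590570, 3699·1590570+215·27365201) = (202447753299,11767036645)
n=4: (202447753299,11767036645)∘(3699,215) = (3699·202447753299+296·215·11767036645, 3699·11767036645+215·202447753299) = (1497708451540801,87052535509140)
n=5: (1497708451540801,87052535509140)∘(3699,215) = (3699·1497708451540801+296·215·87052535509140, 3699·87052535509140+215·1497708451540801) = (11080046922051092499,644014645929581075)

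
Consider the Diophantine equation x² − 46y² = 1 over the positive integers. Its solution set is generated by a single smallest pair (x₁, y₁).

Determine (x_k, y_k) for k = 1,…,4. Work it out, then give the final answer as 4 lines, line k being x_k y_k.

24335 3588
1184384449 174627960
57643991108495 8499142809612
2805533046066067201 413653280369188080

√46 → a₀=6, period (1,3,1,1,2,6,2,1,1,3,1,12); ℓ=12 even so k=11
a_0=6:  p_0=6·1+0=6,  q_0=6·0+1=1
a_1=1:  p_1=1·6+1=7,  q_1=1·1+0=1
…
a_6=6:  p_6=6·156+61=997,  q_6=6·23+9=147
a_7=2:  p_7=2·997+156=2150,  q_7=2·147+23=317
a_8=1:  p_8=1·2150+997=3147,  q_8=1·317+147=464
…
a_10=3:  p_10=3·5297+3147=19038,  q_10=3·781+464=2807
a_11=1:  p_11=1·19038+5297=24335,  q_11=1·2807+781=3588
fundamental: x₁=24335, y₁=3588  (since 592192225 − 46·12873744 = 1)
k=2:  x_2 = 24335·24335+46·3588·3588 = 1184384449,  y_2 = 24335·3588+3588·24335 = 174627960
k=3:  x_3 = 24335·1184384449+46·3588·174627960 = 57643991108495,  y_3 = 24335·174627960+3588·1184384449 = 8499142809612
k=4:  x_4 = 24335·57643991108495+46·3588·8499142809612 = 2805533046066067201,  y_4 = 24335·8499142809612+3588·57643991108495 = 413653280369188080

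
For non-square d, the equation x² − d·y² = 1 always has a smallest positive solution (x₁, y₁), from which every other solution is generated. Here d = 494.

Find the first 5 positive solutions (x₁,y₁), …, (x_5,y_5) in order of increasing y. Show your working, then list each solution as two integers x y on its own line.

d=494: √d = [22; 4,2,2,1,2,1,2,2,4,44] (ℓ=10, even), read p_9/q_9
i=0: a=22 ⇒ p=22, q=1
i=1: a=4 ⇒ p=89, q=4
i=2: a=2 ⇒ p=200, q=9
…
i=4: a=1 ⇒ p=689, q=31
i=5: a=2 ⇒ p=1867, q=84
i=6: a=1 ⇒ p=2556, q=115
i=7: a=2 ⇒ p=6979, q=314
i=8: a=2 ⇒ p=16514, q=743
i=9: a=4 ⇒ p=73035, q=3286
→ (73035, 3286).  Check: 73035²=5334111225, 494·3286²=5334111224, difference 1.
(x_2, y_2) = (73035·73035 + 494·3286·3286, 73035·3286 + 3286·73035) = (10668222449, 479986020)
(x_3, y_3) = (73035·10668222449 + 494·3286·479986020, 73035·479986020 + 3286·10668222449) = (1558307253052395, 70111557938114)
(x_4, y_4) = (73035·1558307253052395 + 494·3286·70111557938114, 73035·70111557938114 + 3286·1558307253052395) = (227621940442695115201, 10241195267540325960)
(x_5, y_5) = (73035·227621940442695115201 + 494·3286·10241195267540325960, 73035·10241195267540325960 + 3286·227621940442695115201) = (33248736838906168224357675, 1495931392659503855039086)

73035 3286
10668222449 479986020
1558307253052395 70111557938114
227621940442695115201 10241195267540325960
33248736838906168224357675 1495931392659503855039086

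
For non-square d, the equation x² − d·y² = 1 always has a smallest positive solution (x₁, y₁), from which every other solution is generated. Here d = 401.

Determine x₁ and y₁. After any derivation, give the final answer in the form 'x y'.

801 40

√401 → a₀=20, period (40); ℓ=1 odd so k=1
a_0=20:  p_0=20·1+0=20,  q_0=20·0+1=1
a_1=40:  p_1=40·20+1=801,  q_1=40·1+0=40
fundamental: x₁=801, y₁=40  (since 641601 − 401·1600 = 1)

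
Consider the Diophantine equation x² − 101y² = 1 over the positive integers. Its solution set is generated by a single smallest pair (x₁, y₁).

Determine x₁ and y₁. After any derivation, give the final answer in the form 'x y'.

201 20

√101 = [10; 20, …], period ℓ=1 (odd) → k=1
step 0: (10, 1)  from 10·(1,0) + (0,1)
step 1: (201, 20)  from 20·(10,1) + (1,0)
→ (201, 20).  Check: 201²=40401, 101·20²=40400, difference 1.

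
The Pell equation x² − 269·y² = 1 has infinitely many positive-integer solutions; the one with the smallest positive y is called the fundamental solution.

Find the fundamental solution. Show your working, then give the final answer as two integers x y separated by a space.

13449 820

√269 = [16; 2,2,32, …], period ℓ=3 (odd) → k=5
step 0: (16, 1)  from 16·(1,0) + (0,1)
…
step 4: (5396, 329)  from 2·(2657,162) + (82,5)
step 5: (13449, 820)  from 2·(5396,329) + (2657,162)
fundamental: x₁=13449, y₁=820  (since 180875601 − 269·672400 = 1)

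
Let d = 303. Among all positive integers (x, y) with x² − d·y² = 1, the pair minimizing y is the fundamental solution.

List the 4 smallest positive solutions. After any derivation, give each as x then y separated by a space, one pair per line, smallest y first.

2524 145
12741151 731960
64317327724 3694933935
324673857609601 18652025771920

[17; 2,2,5,2,2,34] for √303; ℓ=6 ⇒ convergent index 5
a_0=17:  p_0=17·1+0=17,  q_0=17·0+1=1
…
a_2=2:  p_2=2·35+17=87,  q_2=2·2+1=5
…
a_4=2:  p_4=2·470+87=1027,  q_4=2·27+5=59
a_5=2:  p_5=2·1027+470=2524,  q_5=2·59+27=145
fundamental: x₁=2524, y₁=145  (since 6370576 − 303·21025 = 1)
n=2: (2524,145)∘(2524,145) = (2524·2524+303·145·145, 2524·145+145·2524) = (12741151,731960)
n=3: (12741151,731960)∘(2524,145) = (2524·12741151+303·145·731960, 2524·731960+145·12741151) = (64317327724,3694933935)
n=4: (64317327724,3694933935)∘(2524,145) = (2524·64317327724+303·145·3694933935, 2524·3694933935+145·64317327724) = (324673857609601,18652025771920)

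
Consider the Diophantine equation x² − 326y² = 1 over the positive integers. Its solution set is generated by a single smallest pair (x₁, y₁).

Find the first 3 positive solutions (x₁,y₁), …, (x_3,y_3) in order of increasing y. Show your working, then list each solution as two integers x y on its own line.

√326 → a₀=18, period (18,36); ℓ=2 even so k=1
i=0: a=18 ⇒ p=18, q=1
i=1: a=18 ⇒ p=325, q=18
fundamental: x₁=325, y₁=18  (since 105625 − 326·324 = 1)
k=2:  x_2 = 325·325+326·18·18 = 211249,  y_2 = 325·18+18·325 = 11700
k=3:  x_3 = 325·211249+326·18·11700 = 137311525,  y_3 = 325·11700+18·211249 = 7604982

325 18
211249 11700
137311525 7604982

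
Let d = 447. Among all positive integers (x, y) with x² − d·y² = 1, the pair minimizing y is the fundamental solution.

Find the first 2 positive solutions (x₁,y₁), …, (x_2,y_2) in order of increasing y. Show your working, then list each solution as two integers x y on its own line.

√447 = [21; 7,42, …], period ℓ=2 (even) → k=1
k=0  a_k=21  p_k/q_k = 21/1
k=1  a_k=7  p_k/q_k = 148/7
→ (148, 7).  Check: 148²=21904, 447·7²=21903, difference 1.
k=2:  x_2 = 148·148+447·7·7 = 43807,  y_2 = 148·7+7·148 = 2072

148 7
43807 2072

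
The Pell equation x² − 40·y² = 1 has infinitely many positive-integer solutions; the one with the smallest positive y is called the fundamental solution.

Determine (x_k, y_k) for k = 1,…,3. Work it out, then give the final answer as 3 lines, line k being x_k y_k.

19 3
721 114
27379 4329

√40 → a₀=6, period (3,12); ℓ=2 even so k=1
a_0=6:  p_0=6·1+0=6,  q_0=6·0+1=1
a_1=3:  p_1=3·6+1=19,  q_1=3·1+0=3
→ (19, 3).  Check: 19²=361, 40·3²=360, difference 1.
(x_2, y_2) = (19·19 + 40·3·3, 19·3 + 3·19) = (721, 114)
(x_3, y_3) = (19·721 + 40·3·114, 19·114 + 3·721) = (27379, 4329)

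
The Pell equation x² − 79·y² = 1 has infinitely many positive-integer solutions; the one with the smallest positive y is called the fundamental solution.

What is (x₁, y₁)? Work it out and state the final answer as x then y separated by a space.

[8; 1,7,1,16] for √79; ℓ=4 ⇒ convergent index 3
step 0: (8, 1)  from 8·(1,0) + (0,1)
…
step 2: (71, 8)  from 7·(9,1) + (8,1)
step 3: (80, 9)  from 1·(71,8) + (9,1)
→ (80, 9).  Check: 80²=6400, 79·9²=6399, difference 1.

80 9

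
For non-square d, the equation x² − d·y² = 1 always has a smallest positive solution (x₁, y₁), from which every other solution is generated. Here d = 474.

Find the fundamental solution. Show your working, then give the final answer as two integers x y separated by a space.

√474 → a₀=21, period (1,3,2,1,1,…,3,1,42); ℓ=14 even so k=13
k=0  a_k=21  p_k/q_k = 21/1
…
k=2  a_k=3  p_k/q_k = 87/4
k=3  a_k=2  p_k/q_k = 196/9
…
k=5  a_k=1  p_k/q_k = 479/22
…
k=8  a_k=1  p_k/q_k = 5813/267
k=9  a_k=1  p_k/q_k = 10864/499
k=10  a_k=1  p_k/q_k = 16677/766
…
k=12  a_k=3  p_k/q_k = 149331/6859
k=13  a_k=1  p_k/q_k = 193549/8890
(x₁, y₁) = (193549, 8890);  193549² − 474·8890² = 1 ✓

193549 8890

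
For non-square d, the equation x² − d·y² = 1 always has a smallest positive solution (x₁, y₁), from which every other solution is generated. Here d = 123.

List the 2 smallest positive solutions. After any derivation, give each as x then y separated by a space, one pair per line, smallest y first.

[11; 11,22] for √123; ℓ=2 ⇒ convergent index 1
k=0  a_k=11  p_k/q_k = 11/1
k=1  a_k=11  p_k/q_k = 122/11
(x₁, y₁) = (122, 11);  122² − 123·11² = 1 ✓
k=2:  x_2 = 122·122+123·11·11 = 29767,  y_2 = 122·11+11·122 = 2684

122 11
29767 2684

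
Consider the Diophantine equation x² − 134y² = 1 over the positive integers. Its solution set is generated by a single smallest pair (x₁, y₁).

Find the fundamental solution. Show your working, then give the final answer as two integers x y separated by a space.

[11; 1,1,2,1,3,…,1,1,22] for √134; ℓ=14 ⇒ convergent index 13
step 0: (11, 1)  from 11·(1,0) + (0,1)
step 1: (12, 1)  from 1·(11,1) + (1,0)
…
step 3: (58, 5)  from 2·(23,2) + (12,1)
step 4: (81, 7)  from 1·(58,5) + (23,2)
step 5: (301, 26)  from 3·(81,7) + (58,5)
…
step 11: (61896, 5347)  from 2·(22133,1912) + (17630,1523)
step 12: (84029, 7259)  from 1·(61896,5347) + (22133,1912)
step 13: (145925, 12606)  from 1·(84029,7259) + (61896,5347)
fundamental: x₁=145925, y₁=12606  (since 21294105625 − 134·158911236 = 1)

145925 12606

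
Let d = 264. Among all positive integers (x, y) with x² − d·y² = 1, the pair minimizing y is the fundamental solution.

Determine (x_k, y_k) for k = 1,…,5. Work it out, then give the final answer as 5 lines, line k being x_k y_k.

[16; 4,32] for √264; ℓ=2 ⇒ convergent index 1
step 0: (16, 1)  from 16·(1,0) + (0,1)
step 1: (65, 4)  from 4·(16,1) + (1,0)
(x₁, y₁) = (65, 4);  65² − 264·4² = 1 ✓
(65+4√264)^2 = 8449 + 520√264
(65+4√264)^3 = 1098305 + 67596√264
(65+4√264)^4 = 142771201 + 8786960√264
(65+4√264)^5 = 18559157825 + 1142237204√264

65 4
8449 520
1098305 67596
142771201 8786960
18559157825 1142237204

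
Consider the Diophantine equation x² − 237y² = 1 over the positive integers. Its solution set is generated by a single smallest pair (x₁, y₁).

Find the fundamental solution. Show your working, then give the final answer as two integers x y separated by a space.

√237 → a₀=15, period (2,1,1,7,10,7,1,1,2,30); ℓ=10 even so k=9
a_0=15:  p_0=15·1+0=15,  q_0=15·0+1=1
a_1=2:  p_1=2·15+1=31,  q_1=2·1+0=2
a_2=1:  p_2=1·31+15=46,  q_2=1·2+1=3
a_3=1:  p_3=1·46+31=77,  q_3=1·3+2=5
…
a_5=10:  p_5=10·585+77=5927,  q_5=10·38+5=385
…
a_8=1:  p_8=1·48001+42074=90075,  q_8=1·3118+2733=5851
a_9=2:  p_9=2·90075+48001=228151,  q_9=2·5851+3118=14820
fundamental: x₁=228151, y₁=14820  (since 52052878801 − 237·219632400 = 1)

228151 14820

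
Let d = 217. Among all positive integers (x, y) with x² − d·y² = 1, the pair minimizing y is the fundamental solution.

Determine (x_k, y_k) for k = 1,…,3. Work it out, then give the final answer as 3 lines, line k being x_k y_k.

3844063 260952
29553640695937 2006231855952
227212113429087499999 15424163293772565000

√217 → a₀=14, period (1,2,1,2,1,…,2,1,28); ℓ=16 even so k=15
k=0  a_k=14  p_k/q_k = 14/1
…
k=5  a_k=1  p_k/q_k = 221/15
…
k=9  a_k=9  p_k/q_k = 139163/9447
k=10  a_k=1  p_k/q_k = 154218/10469
k=11  a_k=1  p_k/q_k = 293381/19916
…
k=13  a_k=1  p_k/q_k = 1034361/70217
k=14  a_k=2  p_k/q_k = 2809702/190735
k=15  a_k=1  p_k/q_k = 3844063/260952
→ (3844063, 260952).  Check: 3844063²=14776820347969, 217·260952²=14776820347968, difference 1.
(3844063+260952√217)^2 = 29553640695937 + 2006231855952√217
(3844063+260952√217)^3 = 227212113429087499999 + 15424163293772565000√217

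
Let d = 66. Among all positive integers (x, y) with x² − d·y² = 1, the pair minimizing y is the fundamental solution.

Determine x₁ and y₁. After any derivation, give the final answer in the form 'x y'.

d=66: √d = [8; 8,16] (ℓ=2, even), read p_1/q_1
i=0: a=8 ⇒ p=8, q=1
i=1: a=8 ⇒ p=65, q=8
(x₁, y₁) = (65, 8);  65² − 66·8² = 1 ✓

65 8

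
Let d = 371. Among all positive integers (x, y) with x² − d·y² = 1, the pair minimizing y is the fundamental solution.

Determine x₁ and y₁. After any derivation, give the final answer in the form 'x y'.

√371 = [19; 3,1,4,1,3,38, …], period ℓ=6 (even) → k=5
k=0  a_k=19  p_k/q_k = 19/1
…
k=3  a_k=4  p_k/q_k = 366/19
k=4  a_k=1  p_k/q_k = 443/23
k=5  a_k=3  p_k/q_k = 1695/88
→ (1695, 88).  Check: 1695²=2873025, 371·88²=2873024, difference 1.

1695 88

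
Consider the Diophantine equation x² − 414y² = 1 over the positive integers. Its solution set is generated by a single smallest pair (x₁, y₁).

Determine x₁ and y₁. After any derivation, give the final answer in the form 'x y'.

24335 1196

√414 → a₀=20, period (2,1,7,2,7,1,2,40); ℓ=8 even so k=7
step 0: (20, 1)  from 20·(1,0) + (0,1)
step 1: (41, 2)  from 2·(20,1) + (1,0)
step 2: (61, 3)  from 1·(41,2) + (20,1)
…
step 4: (997, 49)  from 2·(468,23) + (61,3)
step 5: (7447, 366)  from 7·(997,49) + (468,23)
step 6: (8444, 415)  from 1·(7447,366) + (997,49)
step 7: (24335, 1196)  from 2·(8444,415) + (7447,366)
(x₁, y₁) = (24335, 1196);  24335² − 414·1196² = 1 ✓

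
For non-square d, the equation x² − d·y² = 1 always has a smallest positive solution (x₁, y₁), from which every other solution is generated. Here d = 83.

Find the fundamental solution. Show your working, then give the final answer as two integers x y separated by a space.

√83 = [9; 9,18, …], period ℓ=2 (even) → k=1
step 0: (9, 1)  from 9·(1,0) + (0,1)
step 1: (82, 9)  from 9·(9,1) + (1,0)
fundamental: x₁=82, y₁=9  (since 6724 − 83·81 = 1)

82 9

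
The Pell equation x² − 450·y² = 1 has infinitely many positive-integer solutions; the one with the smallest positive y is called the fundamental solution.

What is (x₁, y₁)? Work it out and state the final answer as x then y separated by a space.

√450 → a₀=21, period (4,1,2,4,2,1,4,42); ℓ=8 even so k=7
step 0: (21, 1)  from 21·(1,0) + (0,1)
…
step 3: (297, 14)  from 2·(106,5) + (85,4)
step 4: (1294, 61)  from 4·(297,14) + (106,5)
step 5: (2885, 136)  from 2·(1294,61) + (297,14)
step 6: (4179, 197)  from 1·(2885,136) + (1294,61)
step 7: (19601, 924)  from 4·(4179,197) + (2885,136)
(x₁, y₁) = (19601, 924);  19601² − 450·924² = 1 ✓

19601 924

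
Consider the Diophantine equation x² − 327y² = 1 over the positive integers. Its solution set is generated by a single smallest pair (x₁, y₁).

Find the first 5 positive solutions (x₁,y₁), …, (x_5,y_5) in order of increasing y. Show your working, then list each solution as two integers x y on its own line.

217 12
94177 5208
40872601 2260260
17738614657 980947632
7698517888537 425729012028

d=327: √d = [18; 12,36] (ℓ=2, even), read p_1/q_1
i=0: a=18 ⇒ p=18, q=1
i=1: a=12 ⇒ p=217, q=12
fundamental: x₁=217, y₁=12  (since 47089 − 327·144 = 1)
k=2:  x_2 = 217·217+327·12·12 = 94177,  y_2 = 217·12+12·217 = 5208
k=3:  x_3 = 217·94177+327·12·5208 = 40872601,  y_3 = 217·5208+12·94177 = 2260260
k=4:  x_4 = 217·40872601+327·12·2260260 = 17738614657,  y_4 = 217·2260260+12·40872601 = 980947632
k=5:  x_5 = 217·17738614657+327·12·980947632 = 7698517888537,  y_5 = 217·980947632+12·17738614657 = 425729012028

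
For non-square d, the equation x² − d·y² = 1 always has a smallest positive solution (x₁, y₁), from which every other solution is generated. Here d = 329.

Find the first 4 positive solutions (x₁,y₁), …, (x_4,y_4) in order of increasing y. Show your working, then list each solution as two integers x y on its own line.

2376415 131016
11294696504449 622696775280
53681772387237964255 2959571914453911384
255140338255224918953587201 14066342182173360946441440

d=329: √d = [18; 7,4,2,1,1,4,1,1,2,4,7,36] (ℓ=12, even), read p_11/q_11
k=0  a_k=18  p_k/q_k = 18/1
k=1  a_k=7  p_k/q_k = 127/7
…
k=3  a_k=2  p_k/q_k = 1179/65
…
k=5  a_k=1  p_k/q_k = 2884/159
k=6  a_k=4  p_k/q_k = 13241/730
k=7  a_k=1  p_k/q_k = 16125/889
…
k=9  a_k=2  p_k/q_k = 74857/4127
k=10  a_k=4  p_k/q_k = 328794/18127
k=11  a_k=7  p_k/q_k = 2376415/131016
(x₁, y₁) = (2376415, 131016);  2376415² − 329·131016² = 1 ✓
(x_2, y_2) = (2376415·2376415 + 329·131016·131016, 2376415·131016 + 131016·2376415) = (11294696504449, 622696775280)
(x_3, y_3) = (2376415·11294696504449 + 329·131016·622696775280, 2376415·622696775280 + 131016·11294696504449) = (53681772387237964255, 2959571914453911384)
(x_4, y_4) = (2376415·53681772387237964255 + 329·131016·2959571914453911384, 2376415·2959571914453911384 + 131016·53681772387237964255) = (255140338255224918953587201, 14066342182173360946441440)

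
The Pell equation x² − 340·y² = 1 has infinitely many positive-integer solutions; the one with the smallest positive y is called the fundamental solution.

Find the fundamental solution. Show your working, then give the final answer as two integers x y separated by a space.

285769 15498

[18; 2,3,1,1,1,…,3,2,36] for √340; ℓ=14 ⇒ convergent index 13
i=0: a=18 ⇒ p=18, q=1
…
i=3: a=1 ⇒ p=166, q=9
i=4: a=1 ⇒ p=295, q=16
i=5: a=1 ⇒ p=461, q=25
…
i=7: a=8 ⇒ p=6509, q=353
…
i=9: a=1 ⇒ p=13774, q=747
…
i=11: a=1 ⇒ p=34813, q=1888
i=12: a=3 ⇒ p=125478, q=6805
i=13: a=2 ⇒ p=285769, q=15498
fundamental: x₁=285769, y₁=15498  (since 81663921361 − 340·240188004 = 1)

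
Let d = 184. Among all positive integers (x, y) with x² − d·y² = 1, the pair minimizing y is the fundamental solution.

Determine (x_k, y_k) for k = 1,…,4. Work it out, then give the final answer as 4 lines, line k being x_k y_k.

[13; 1,1,3,2,1,2,1,2,3,1,1,26] for √184; ℓ=12 ⇒ convergent index 11
k=0  a_k=13  p_k/q_k = 13/1
…
k=6  a_k=2  p_k/q_k = 841/62
…
k=10  a_k=1  p_k/q_k = 13741/1013
k=11  a_k=1  p_k/q_k = 24335/1794
fundamental: x₁=24335, y₁=1794  (since 592192225 − 184·3218436 = 1)
(x_2, y_2) = (24335·24335 + 184·1794·1794, 24335·1794 + 1794·24335) = (1184384449, 87313980)
(x_3, y_3) = (24335·1184384449 + 184·1794·87313980, 24335·87313980 + 1794·1184384449) = (57643991108495, 4249571404806)
(x_4, y_4) = (24335·57643991108495 + 184·1794·4249571404806, 24335·4249571404806 + 1794·57643991108495) = (2805533046066067201, 206826640184594040)

24335 1794
1184384449 87313980
57643991108495 4249571404806
2805533046066067201 206826640184594040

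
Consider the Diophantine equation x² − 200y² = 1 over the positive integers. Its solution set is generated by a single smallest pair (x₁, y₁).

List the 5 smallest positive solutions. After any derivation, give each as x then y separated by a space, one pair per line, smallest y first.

√200 → a₀=14, period (7,28); ℓ=2 even so k=1
step 0: (14, 1)  from 14·(1,0) + (0,1)
step 1: (99, 7)  from 7·(14,1) + (1,0)
→ (99, 7).  Check: 99²=9801, 200·7²=9800, difference 1.
k=2:  x_2 = 99·99+200·7·7 = 19601,  y_2 = 99·7+7·99 = 1386
k=3:  x_3 = 99·19601+200·7·1386 = 3880899,  y_3 = 99·1386+7·19601 = 274421
k=4:  x_4 = 99·3880899+200·7·274421 = 768398401,  y_4 = 99·274421+7·3880899 = 54333972
k=5:  x_5 = 99·768398401+200·7·54333972 = 152139002499,  y_5 = 99·54333972+7·768398401 = 10757852035

99 7
19601 1386
3880899 274421
768398401 54333972
152139002499 10757852035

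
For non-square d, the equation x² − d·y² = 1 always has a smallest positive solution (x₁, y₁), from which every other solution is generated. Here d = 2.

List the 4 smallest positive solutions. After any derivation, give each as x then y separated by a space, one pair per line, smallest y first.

3 2
17 12
99 70
577 408

[1; 2] for √2; ℓ=1 ⇒ convergent index 1
i=0: a=1 ⇒ p=1, q=1
i=1: a=2 ⇒ p=3, q=2
→ (3, 2).  Check: 3²=9, 2·2²=8, difference 1.
(3+2√2)^2 = 17 + 12√2
(3+2√2)^3 = 99 + 70√2
(3+2√2)^4 = 577 + 408√2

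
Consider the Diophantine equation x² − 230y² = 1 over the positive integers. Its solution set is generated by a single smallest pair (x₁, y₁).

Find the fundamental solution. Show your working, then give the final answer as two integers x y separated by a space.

[15; 6,30] for √230; ℓ=2 ⇒ convergent index 1
k=0  a_k=15  p_k/q_k = 15/1
k=1  a_k=6  p_k/q_k = 91/6
fundamental: x₁=91, y₁=6  (since 8281 − 230·36 = 1)

91 6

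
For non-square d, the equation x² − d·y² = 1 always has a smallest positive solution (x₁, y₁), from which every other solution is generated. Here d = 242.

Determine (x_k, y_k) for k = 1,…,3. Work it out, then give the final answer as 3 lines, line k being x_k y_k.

19601 1260
768398401 49394520
30122754096401 1936363971780

[15; 1,1,3,1,14,1,3,1,1,30] for √242; ℓ=10 ⇒ convergent index 9
i=0: a=15 ⇒ p=15, q=1
…
i=8: a=1 ⇒ p=10905, q=701
i=9: a=1 ⇒ p=19601, q=1260
fundamental: x₁=19601, y₁=1260  (since 384199201 − 242·1587600 = 1)
k=2:  x_2 = 19601·19601+242·1260·1260 = 768398401,  y_2 = 19601·1260+1260·19601 = 49394520
k=3:  x_3 = 19601·768398401+242·1260·49394520 = 30122754096401,  y_3 = 19601·49394520+1260·768398401 = 1936363971780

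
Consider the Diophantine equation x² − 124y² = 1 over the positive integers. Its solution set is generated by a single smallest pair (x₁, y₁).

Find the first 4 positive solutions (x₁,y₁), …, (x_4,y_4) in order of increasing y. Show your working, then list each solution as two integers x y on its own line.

4620799 414960
42703566796801 3834893506080
394649197502177907199 35440544156001500880
3647189234337689639247667201 327527261991011323636100160

[11; 7,2,1,1,1,…,2,7,22] for √124; ℓ=16 ⇒ convergent index 15
i=0: a=11 ⇒ p=11, q=1
…
i=2: a=2 ⇒ p=167, q=15
i=3: a=1 ⇒ p=245, q=22
…
i=5: a=1 ⇒ p=657, q=59
i=6: a=3 ⇒ p=2383, q=214
i=7: a=1 ⇒ p=3040, q=273
i=8: a=4 ⇒ p=14543, q=1306
i=9: a=1 ⇒ p=17583, q=1579
…
i=11: a=1 ⇒ p=84875, q=7622
i=12: a=1 ⇒ p=152167, q=13665
i=13: a=1 ⇒ p=237042, q=21287
i=14: a=2 ⇒ p=626251, q=56239
i=15: a=7 ⇒ p=4620799, q=414960
(x₁, y₁) = (4620799, 414960);  4620799² − 124·414960² = 1 ✓
(x_2, y_2) = (4620799·4620799 + 124·414960·414960, 4620799·414960 + 414960·4620799) = (42703566796801, 3834893506080)
(x_3, y_3) = (4620799·42703566796801 + 124·414960·3834893506080, 4620799·3834893506080 + 414960·42703566796801) = (394649197502177907199, 35440544156001500880)
(x_4, y_4) = (4620799·394649197502177907199 + 124·414960·35440544156001500880, 4620799·35440544156001500880 + 414960·394649197502177907199) = (3647189234337689639247667201, 327527261991011323636100160)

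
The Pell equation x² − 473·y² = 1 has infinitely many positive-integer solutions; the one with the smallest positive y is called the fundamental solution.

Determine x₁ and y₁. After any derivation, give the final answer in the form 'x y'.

87 4

√473 → a₀=21, period (1,2,1,42); ℓ=4 even so k=3
i=0: a=21 ⇒ p=21, q=1
i=1: a=1 ⇒ p=22, q=1
i=2: a=2 ⇒ p=65, q=3
i=3: a=1 ⇒ p=87, q=4
fundamental: x₁=87, y₁=4  (since 7569 − 473·16 = 1)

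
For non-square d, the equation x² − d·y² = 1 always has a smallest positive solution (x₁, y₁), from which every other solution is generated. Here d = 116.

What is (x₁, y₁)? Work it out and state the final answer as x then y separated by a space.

9801 910

√116 → a₀=10, period (1,3,2,1,4,1,2,3,1,20); ℓ=10 even so k=9
step 0: (10, 1)  from 10·(1,0) + (0,1)
step 1: (11, 1)  from 1·(10,1) + (1,0)
…
step 3: (97, 9)  from 2·(43,4) + (11,1)
…
step 8: (7550, 701)  from 3·(2251,209) + (797,74)
step 9: (9801, 910)  from 1·(7550,701) + (2251,209)
(x₁, y₁) = (9801, 910);  9801² − 116·910² = 1 ✓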